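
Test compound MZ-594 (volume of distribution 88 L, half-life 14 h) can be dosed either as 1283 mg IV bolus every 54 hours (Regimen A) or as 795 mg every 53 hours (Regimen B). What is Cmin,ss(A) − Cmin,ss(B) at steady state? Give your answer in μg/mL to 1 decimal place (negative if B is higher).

0.4 μg/mL

Regimen A: f = (1/2)^(54/14) ≈ 0.0690; Cmin,ss = (1283/88)·f/(1−f) ≈ 1.081 μg/mL.
Regimen B: f = (1/2)^(53/14) ≈ 0.0725; Cmin,ss = (795/88)·f/(1−f) ≈ 0.706 μg/mL.
Difference ≈ 1.081 − 0.706 ≈ 0.375 μg/mL.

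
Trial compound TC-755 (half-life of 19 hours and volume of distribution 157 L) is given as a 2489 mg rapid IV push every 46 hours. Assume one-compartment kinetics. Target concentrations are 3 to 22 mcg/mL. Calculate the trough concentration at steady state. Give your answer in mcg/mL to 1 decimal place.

3.6 mcg/mL

k = ln2/t½ = ln2/19 ≈ 0.036481 h⁻¹; fraction remaining f = e^(−kτ) = e^(−0.036481×46) ≈ 0.1867.
At steady state, accumulation factor R = 1/(1 − e^(−kτ)) ≈ 1.2296.
Each bolus raises the concentration by D/Vd = 2489/157 ≈ 15.854 mcg/mL.
Cmax,ss = C₀/(1 − f) ≈ 15.854/0.8133 ≈ 19.493 mcg/mL.
Steady-state trough Cmin,ss = Cmax,ss·f ≈ 19.493 × 0.1867 ≈ 3.639 mcg/mL.
Trough 3.6 mcg/mL vs MEC 3 mcg/mL: adequate.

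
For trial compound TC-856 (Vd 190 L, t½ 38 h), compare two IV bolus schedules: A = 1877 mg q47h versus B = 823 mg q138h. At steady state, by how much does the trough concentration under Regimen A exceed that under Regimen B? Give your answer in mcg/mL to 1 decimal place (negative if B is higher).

6.9 mcg/mL

Regimen A: f = (1/2)^(47/38) ≈ 0.4243; Cmin,ss = (1877/190)·f/(1−f) ≈ 7.281 mcg/mL.
Regimen B: f = (1/2)^(138/38) ≈ 0.0807; Cmin,ss = (823/190)·f/(1−f) ≈ 0.380 mcg/mL.
Difference ≈ 7.281 − 0.380 ≈ 6.901 mcg/mL.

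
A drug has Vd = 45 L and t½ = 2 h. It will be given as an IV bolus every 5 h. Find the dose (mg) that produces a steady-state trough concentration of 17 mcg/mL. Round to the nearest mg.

τ/t½ = 5/2 ≈ 2.5, so f = (1/2)^(5/2) ≈ 0.176777.
Cmin,ss = (D/Vd)·f/(1−f), so D = Cmin,ss·Vd·(1−f)/f.
D = 17 × 45 × (1−f)/f ≈ 17 × 45 × 4.65684 ≈ 3562.48 mg.

3562 mg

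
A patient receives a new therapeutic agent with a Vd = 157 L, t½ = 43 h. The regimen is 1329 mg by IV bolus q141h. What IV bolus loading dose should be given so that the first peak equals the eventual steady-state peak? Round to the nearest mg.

1482 mg

f = (1/2)^(141/43) ≈ 0.103015; accumulation ratio R = 1/(1−f) ≈ 1.11485.
Loading dose to hit Cmax,ss on first dose: D_load = D_maint·R ≈ 1329 × 1.11485 ≈ 1481.64 mg.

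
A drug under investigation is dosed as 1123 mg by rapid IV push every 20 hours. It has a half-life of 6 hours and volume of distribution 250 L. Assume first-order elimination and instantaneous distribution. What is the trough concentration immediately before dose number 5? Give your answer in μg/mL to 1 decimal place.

f = (1/2)^(τ/t½) = (1/2)^(20/6) ≈ 0.0992.
C₀ = D/Vd = 1123/250 ≈ 4.492 μg/mL.
Before the 5th dose, 4 doses have been given. Superposition: Cmin = C₀·(f + f² + … + f^4).
≈ 4.492 × (0.0992 + 0.0098 + 0.0010 + 0.0001) ≈ 4.492 × 0.1101 ≈ 0.495 μg/mL.

0.5 μg/mL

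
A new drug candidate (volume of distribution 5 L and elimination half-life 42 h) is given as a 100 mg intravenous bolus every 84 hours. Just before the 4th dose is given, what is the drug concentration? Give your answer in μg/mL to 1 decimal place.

6.6 μg/mL

f = (1/2)^(τ/t½) = (1/2)^(84/42) ≈ 0.2500.
C₀ = D/Vd = 100/5 ≈ 20.000 μg/mL.
Before the 4th dose, 3 doses have been given. Superposition: Cmin = C₀·(f + f² + … + f^3).
≈ 20.000 × (0.2500 + 0.0625 + 0.0156) ≈ 20.000 × 0.3281 ≈ 6.562 μg/mL.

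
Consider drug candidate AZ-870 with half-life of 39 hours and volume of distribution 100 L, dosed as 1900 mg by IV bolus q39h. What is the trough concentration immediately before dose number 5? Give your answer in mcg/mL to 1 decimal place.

17.8 mcg/mL

f = (1/2)^(τ/t½) = (1/2)^(39/39) ≈ 0.5000.
C₀ = D/Vd = 1900/100 ≈ 19.000 mcg/mL.
Before the 5th dose, 4 doses have been given. Superposition: Cmin = C₀·(f + f² + … + f^4).
≈ 19.000 × (0.5000 + 0.2500 + 0.1250 + 0.0625) ≈ 19.000 × 0.9375 ≈ 17.812 mcg/mL.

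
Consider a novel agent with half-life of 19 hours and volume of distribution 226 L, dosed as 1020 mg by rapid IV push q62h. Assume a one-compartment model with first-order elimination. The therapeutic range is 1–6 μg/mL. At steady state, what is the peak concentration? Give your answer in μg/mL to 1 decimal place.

5.0 μg/mL

τ/t½ = 62/19 ≈ 3.2632, so fraction remaining f = (1/2)^(62/19) ≈ 0.1042.
At steady state, accumulation factor R = 1/(1 − e^(−kτ)) ≈ 1.1163.
Single-dose peak C₀ = D/Vd = 1020/226 ≈ 4.513 μg/mL.
Steady-state peak Cmax,ss = C₀·R ≈ 4.513 × 1.1163 ≈ 5.038 μg/mL.
Peak 5.0 μg/mL vs MTC 6 μg/mL: below toxic threshold.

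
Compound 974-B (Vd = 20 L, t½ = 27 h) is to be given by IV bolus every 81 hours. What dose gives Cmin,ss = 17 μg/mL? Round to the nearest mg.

τ/t½ = 81/27 ≈ 3, so f = (1/2)^(81/27) ≈ 0.125000.
Cmin,ss = (D/Vd)·f/(1−f), so D = Cmin,ss·Vd·(1−f)/f.
D = 17 × 20 × (1−f)/f ≈ 17 × 20 × 7.00000 ≈ 2380.00 mg.

2380 mg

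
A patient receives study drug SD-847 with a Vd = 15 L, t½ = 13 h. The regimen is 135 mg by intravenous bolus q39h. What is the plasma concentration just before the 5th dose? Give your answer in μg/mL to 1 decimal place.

f = (1/2)^(τ/t½) = (1/2)^(39/13) ≈ 0.1250.
C₀ = D/Vd = 135/15 ≈ 9.000 μg/mL.
Before the 5th dose, 4 doses have been given. Superposition: Cmin = C₀·(f + f² + … + f^4).
≈ 9.000 × (0.1250 + 0.0156 + 0.0020 + 0.0002) ≈ 9.000 × 0.1428 ≈ 1.285 μg/mL.

1.3 μg/mL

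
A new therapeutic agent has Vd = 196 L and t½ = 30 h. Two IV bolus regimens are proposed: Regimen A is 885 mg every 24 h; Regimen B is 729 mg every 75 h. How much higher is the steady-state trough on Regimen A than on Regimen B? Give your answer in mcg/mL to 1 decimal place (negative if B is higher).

5.3 mcg/mL

Regimen A: f = (1/2)^(24/30) ≈ 0.5743; Cmin,ss = (885/196)·f/(1−f) ≈ 6.091 mcg/mL.
Regimen B: f = (1/2)^(75/30) ≈ 0.1768; Cmin,ss = (729/196)·f/(1−f) ≈ 0.799 mcg/mL.
Difference ≈ 6.091 − 0.799 ≈ 5.292 mcg/mL.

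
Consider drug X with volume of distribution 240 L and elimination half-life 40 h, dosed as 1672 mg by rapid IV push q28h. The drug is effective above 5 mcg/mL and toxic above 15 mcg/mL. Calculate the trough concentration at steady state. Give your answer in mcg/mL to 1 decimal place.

τ/t½ = 28/40 ≈ 0.7, so fraction remaining f = (1/2)^(28/40) ≈ 0.6156.
Each bolus raises the concentration by D/Vd = 1672/240 ≈ 6.967 mcg/mL.
Steady-state trough Cmin,ss = C₀·f/(1−f) ≈ 6.967 × 0.6156/0.3844 ≈ 11.157 mcg/mL.
Trough 11.2 mcg/mL vs MEC 5 mcg/mL: adequate.

11.2 mcg/mL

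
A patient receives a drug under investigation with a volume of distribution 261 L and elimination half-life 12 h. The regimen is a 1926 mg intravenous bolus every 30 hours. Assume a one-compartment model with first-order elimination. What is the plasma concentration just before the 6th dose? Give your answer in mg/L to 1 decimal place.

f = (1/2)^(τ/t½) = (1/2)^(30/12) ≈ 0.1768.
C₀ = D/Vd = 1926/261 ≈ 7.379 mg/L.
Before the 6th dose, 5 doses have been given. Superposition: Cmin = C₀·(f + f² + … + f^5).
≈ 7.379 × (0.1768 + 0.0313 + 0.0055 + 0.0010 + 0.0002) ≈ 7.379 × 0.2148 ≈ 1.585 mg/L.

1.6 mg/L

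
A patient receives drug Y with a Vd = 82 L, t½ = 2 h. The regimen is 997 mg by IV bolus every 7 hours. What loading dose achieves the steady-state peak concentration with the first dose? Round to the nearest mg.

f = (1/2)^(7/2) ≈ 0.088388; accumulation ratio R = 1/(1−f) ≈ 1.09696.
Loading dose to hit Cmax,ss on first dose: D_load = D_maint·R ≈ 997 × 1.09696 ≈ 1093.67 mg.

1094 mg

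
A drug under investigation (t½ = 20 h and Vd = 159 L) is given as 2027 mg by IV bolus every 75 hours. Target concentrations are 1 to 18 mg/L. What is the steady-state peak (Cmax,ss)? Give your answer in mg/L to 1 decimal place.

k = ln2/t½ = ln2/20 ≈ 0.034657 h⁻¹; fraction remaining f = e^(−kτ) = e^(−0.034657×75) ≈ 0.0743.
At steady state, accumulation factor R = 1/(1 − e^(−kτ)) ≈ 1.0803.
Single-dose peak C₀ = D/Vd = 2027/159 ≈ 12.748 mg/L.
Steady-state peak Cmax,ss = C₀·R ≈ 12.748 × 1.0803 ≈ 13.772 mg/L.
Peak 13.8 mg/L vs MTC 18 mg/L: below toxic threshold.

13.8 mg/L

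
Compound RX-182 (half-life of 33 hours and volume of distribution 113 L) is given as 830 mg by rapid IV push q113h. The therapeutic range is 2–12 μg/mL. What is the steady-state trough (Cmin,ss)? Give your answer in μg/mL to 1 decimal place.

Over one 113-h interval, 113/33 ≈ 3.4242 half-lives elapse, leaving f ≈ 0.0932 of each dose.
Single-dose peak C₀ = D/Vd = 830/113 ≈ 7.345 μg/mL.
Steady-state trough Cmin,ss = C₀·f/(1−f) ≈ 7.345 × 0.0932/0.9068 ≈ 0.755 μg/mL.
Trough 0.8 μg/mL vs MEC 2 μg/mL: subtherapeutic.

0.8 μg/mL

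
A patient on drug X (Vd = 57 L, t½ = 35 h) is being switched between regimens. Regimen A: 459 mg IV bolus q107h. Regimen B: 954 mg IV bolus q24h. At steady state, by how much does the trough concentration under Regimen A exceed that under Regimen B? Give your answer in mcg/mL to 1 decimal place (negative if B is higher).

Regimen A: f = (1/2)^(107/35) ≈ 0.1201; Cmin,ss = (459/57)·f/(1−f) ≈ 1.099 mcg/mL.
Regimen B: f = (1/2)^(24/35) ≈ 0.6217; Cmin,ss = (954/57)·f/(1−f) ≈ 27.505 mcg/mL.
Difference ≈ 1.099 − 27.505 ≈ -26.406 mcg/mL.

-26.4 mcg/mL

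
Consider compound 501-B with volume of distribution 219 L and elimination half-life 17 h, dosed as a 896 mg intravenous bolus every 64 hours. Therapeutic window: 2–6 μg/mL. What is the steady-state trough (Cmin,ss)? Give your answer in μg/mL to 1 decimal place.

0.3 μg/mL

τ/t½ = 64/17 ≈ 3.7647, so fraction remaining f = (1/2)^(64/17) ≈ 0.0736.
Single-dose peak C₀ = D/Vd = 896/219 ≈ 4.091 μg/mL.
Steady-state trough Cmin,ss = C₀·f/(1−f) ≈ 4.091 × 0.0736/0.9264 ≈ 0.325 μg/mL.
Trough 0.3 μg/mL vs MEC 2 μg/mL: subtherapeutic.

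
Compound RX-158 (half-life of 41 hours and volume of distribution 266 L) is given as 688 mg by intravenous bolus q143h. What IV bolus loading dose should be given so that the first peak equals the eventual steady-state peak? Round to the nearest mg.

755 mg

f = (1/2)^(143/41) ≈ 0.089139; accumulation ratio R = 1/(1−f) ≈ 1.09786.
Loading dose to hit Cmax,ss on first dose: D_load = D_maint·R ≈ 688 × 1.09786 ≈ 755.33 mg.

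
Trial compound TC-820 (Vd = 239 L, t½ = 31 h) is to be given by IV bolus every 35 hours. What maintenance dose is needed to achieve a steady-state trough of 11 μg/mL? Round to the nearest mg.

3121 mg

τ/t½ = 35/31 ≈ 1.129, so f = (1/2)^(35/31) ≈ 0.457222.
Cmin,ss = (D/Vd)·f/(1−f), so D = Cmin,ss·Vd·(1−f)/f.
D = 11 × 239 × (1−f)/f ≈ 11 × 239 × 1.18712 ≈ 3120.94 mg.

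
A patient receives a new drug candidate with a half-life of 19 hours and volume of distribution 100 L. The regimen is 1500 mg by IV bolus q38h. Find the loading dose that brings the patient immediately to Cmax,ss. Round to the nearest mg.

2000 mg

f = (1/2)^(38/19) ≈ 0.250000; accumulation ratio R = 1/(1−f) ≈ 1.33333.
Loading dose to hit Cmax,ss on first dose: D_load = D_maint·R ≈ 1500 × 1.33333 ≈ 1999.99 mg.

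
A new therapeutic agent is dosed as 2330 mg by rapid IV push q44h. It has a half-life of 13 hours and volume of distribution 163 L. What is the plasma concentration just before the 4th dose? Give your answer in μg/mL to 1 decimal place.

1.5 μg/mL

f = (1/2)^(τ/t½) = (1/2)^(44/13) ≈ 0.0957.
C₀ = D/Vd = 2330/163 ≈ 14.294 μg/mL.
Before the 4th dose, 3 doses have been given. Superposition: Cmin = C₀·(f + f² + … + f^3).
≈ 14.294 × (0.0957 + 0.0092 + 0.0009) ≈ 14.294 × 0.1058 ≈ 1.512 μg/mL.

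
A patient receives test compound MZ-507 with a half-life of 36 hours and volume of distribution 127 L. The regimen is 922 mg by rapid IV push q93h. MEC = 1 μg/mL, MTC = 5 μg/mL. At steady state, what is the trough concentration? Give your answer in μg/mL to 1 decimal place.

1.5 μg/mL

τ/t½ = 93/36 ≈ 2.5833, so fraction remaining f = (1/2)^(93/36) ≈ 0.1669.
Each bolus raises the concentration by D/Vd = 922/127 ≈ 7.260 μg/mL.
Steady-state trough Cmin,ss = C₀·f/(1−f) ≈ 7.260 × 0.1669/0.8331 ≈ 1.454 μg/mL.
Trough 1.5 μg/mL vs MEC 1 μg/mL: adequate.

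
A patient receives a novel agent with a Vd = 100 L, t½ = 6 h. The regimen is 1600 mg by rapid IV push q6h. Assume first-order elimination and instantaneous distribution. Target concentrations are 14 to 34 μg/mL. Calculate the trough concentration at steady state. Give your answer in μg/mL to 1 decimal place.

The dosing interval is 1 half-life, so f = 2^(−1) = 0.5.
Accumulation ratio R = 1/(1 − f) = 1/0.5 = 2/1.
Single-dose peak C₀ = D/Vd = 1600/100 = 16 μg/mL.
Steady-state peak Cmax,ss = C₀·R = 16 × 2/1 ≈ 32.000 μg/mL.
Steady-state trough Cmin,ss = Cmax,ss·f ≈ 32.000 × 0.5 ≈ 16.000 μg/mL.
Trough 16.0 μg/mL vs MEC 14 μg/mL: adequate.

16.0 μg/mL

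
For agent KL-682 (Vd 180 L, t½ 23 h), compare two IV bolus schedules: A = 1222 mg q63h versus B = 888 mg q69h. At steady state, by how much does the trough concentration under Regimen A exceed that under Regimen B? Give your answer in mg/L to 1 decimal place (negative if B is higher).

0.5 mg/L

Regimen A: f = (1/2)^(63/23) ≈ 0.1498; Cmin,ss = (1222/180)·f/(1−f) ≈ 1.196 mg/L.
Regimen B: f = (1/2)^(69/23) ≈ 0.1250; Cmin,ss = (888/180)·f/(1−f) ≈ 0.705 mg/L.
Difference ≈ 1.196 − 0.705 ≈ 0.491 mg/L.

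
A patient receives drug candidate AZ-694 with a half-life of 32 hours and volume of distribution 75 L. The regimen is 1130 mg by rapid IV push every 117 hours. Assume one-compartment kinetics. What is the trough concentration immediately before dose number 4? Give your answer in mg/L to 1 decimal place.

f = (1/2)^(τ/t½) = (1/2)^(117/32) ≈ 0.0793.
C₀ = D/Vd = 1130/75 ≈ 15.067 mg/L.
Before the 4th dose, 3 doses have been given. Superposition: Cmin = C₀·(f + f² + … + f^3).
≈ 15.067 × (0.0793 + 0.0063 + 0.0005) ≈ 15.067 × 0.0861 ≈ 1.297 mg/L.

1.3 mg/L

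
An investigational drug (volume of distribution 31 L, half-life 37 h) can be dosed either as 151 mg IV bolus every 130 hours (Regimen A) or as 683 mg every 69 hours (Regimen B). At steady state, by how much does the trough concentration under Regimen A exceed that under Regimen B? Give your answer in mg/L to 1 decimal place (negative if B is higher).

-7.9 mg/L

Regimen A: f = (1/2)^(130/37) ≈ 0.0876; Cmin,ss = (151/31)·f/(1−f) ≈ 0.468 mg/L.
Regimen B: f = (1/2)^(69/37) ≈ 0.2745; Cmin,ss = (683/31)·f/(1−f) ≈ 8.336 mg/L.
Difference ≈ 0.468 − 8.336 ≈ -7.868 mg/L.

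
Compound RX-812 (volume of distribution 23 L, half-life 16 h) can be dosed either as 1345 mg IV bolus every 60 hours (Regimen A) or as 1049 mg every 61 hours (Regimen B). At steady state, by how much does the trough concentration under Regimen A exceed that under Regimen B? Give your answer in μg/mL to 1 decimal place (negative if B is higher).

1.2 μg/mL

Regimen A: f = (1/2)^(60/16) ≈ 0.0743; Cmin,ss = (1345/23)·f/(1−f) ≈ 4.694 μg/mL.
Regimen B: f = (1/2)^(61/16) ≈ 0.0712; Cmin,ss = (1049/23)·f/(1−f) ≈ 3.496 μg/mL.
Difference ≈ 4.694 − 3.496 ≈ 1.198 μg/mL.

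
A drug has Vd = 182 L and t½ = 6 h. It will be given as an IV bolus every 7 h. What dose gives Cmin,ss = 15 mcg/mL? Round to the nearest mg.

3399 mg

τ/t½ = 7/6 ≈ 1.1667, so f = (1/2)^(7/6) ≈ 0.445449.
Cmin,ss = (D/Vd)·f/(1−f), so D = Cmin,ss·Vd·(1−f)/f.
D = 15 × 182 × (1−f)/f ≈ 15 × 182 × 1.24493 ≈ 3398.66 mg.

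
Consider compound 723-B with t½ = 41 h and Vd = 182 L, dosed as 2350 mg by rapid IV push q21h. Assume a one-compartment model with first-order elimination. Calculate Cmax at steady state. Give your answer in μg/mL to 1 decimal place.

43.2 μg/mL

k = ln2/t½ = ln2/41 ≈ 0.016906 h⁻¹; fraction remaining f = e^(−kτ) = e^(−0.016906×21) ≈ 0.7012.
At steady state, accumulation factor R = 1/(1 − e^(−kτ)) ≈ 3.3467.
Single-dose peak C₀ = D/Vd = 2350/182 ≈ 12.912 μg/mL.
Cmax,ss = C₀/(1 − f) ≈ 12.912/0.2988 ≈ 43.213 μg/mL.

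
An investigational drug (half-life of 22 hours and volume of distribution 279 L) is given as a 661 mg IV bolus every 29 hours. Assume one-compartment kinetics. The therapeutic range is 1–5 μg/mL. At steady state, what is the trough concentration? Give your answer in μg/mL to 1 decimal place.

Over one 29-h interval, 29/22 ≈ 1.3182 half-lives elapse, leaving f ≈ 0.4010 of each dose.
At steady state, accumulation factor R = 1/(1 − e^(−kτ)) ≈ 1.6694.
Single-dose peak C₀ = D/Vd = 661/279 ≈ 2.369 μg/mL.
Cmax,ss = C₀/(1 − f) ≈ 2.369/0.5990 ≈ 3.955 μg/mL.
Steady-state trough Cmin,ss = Cmax,ss·f ≈ 3.955 × 0.4010 ≈ 1.586 μg/mL.
Trough 1.6 μg/mL vs MEC 1 μg/mL: adequate.

1.6 μg/mL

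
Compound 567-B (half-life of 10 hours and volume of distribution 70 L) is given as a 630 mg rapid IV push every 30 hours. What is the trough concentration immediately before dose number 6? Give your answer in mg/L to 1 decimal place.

f = (1/2)^(τ/t½) = (1/2)^(30/10) ≈ 0.1250.
C₀ = D/Vd = 630/70 ≈ 9.000 mg/L.
Before the 6th dose, 5 doses have been given. Superposition: Cmin = C₀·(f + f² + … + f^5).
≈ 9.000 × (0.1250 + 0.0156 + 0.0020 + 0.0002 + 0.0000) ≈ 9.000 × 0.1428 ≈ 1.285 mg/L.

1.3 mg/L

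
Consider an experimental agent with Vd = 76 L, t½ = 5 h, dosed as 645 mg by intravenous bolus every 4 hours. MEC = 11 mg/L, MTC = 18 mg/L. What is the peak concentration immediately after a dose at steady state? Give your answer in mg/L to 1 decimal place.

τ/t½ = 4/5 ≈ 0.8, so fraction remaining f = (1/2)^(4/5) ≈ 0.5743.
At steady state, accumulation factor R = 1/(1 − e^(−kτ)) ≈ 2.3491.
Each bolus raises the concentration by D/Vd = 645/76 ≈ 8.487 mg/L.
Steady-state peak Cmax,ss = C₀·R ≈ 8.487 × 2.3491 ≈ 19.937 mg/L.
Peak 19.9 mg/L vs MTC 18 mg/L: exceeds toxic threshold.

19.9 mg/L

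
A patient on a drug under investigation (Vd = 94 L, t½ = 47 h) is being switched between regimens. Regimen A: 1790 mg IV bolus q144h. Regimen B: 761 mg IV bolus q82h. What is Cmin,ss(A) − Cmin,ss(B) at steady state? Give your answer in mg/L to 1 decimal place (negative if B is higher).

-0.9 mg/L

Regimen A: f = (1/2)^(144/47) ≈ 0.1196; Cmin,ss = (1790/94)·f/(1−f) ≈ 2.587 mg/L.
Regimen B: f = (1/2)^(82/47) ≈ 0.2984; Cmin,ss = (761/94)·f/(1−f) ≈ 3.443 mg/L.
Difference ≈ 2.587 − 3.443 ≈ -0.856 mg/L.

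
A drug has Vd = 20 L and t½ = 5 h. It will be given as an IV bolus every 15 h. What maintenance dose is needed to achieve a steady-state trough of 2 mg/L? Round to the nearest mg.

τ/t½ = 15/5 ≈ 3, so f = (1/2)^(15/5) ≈ 0.125000.
Cmin,ss = (D/Vd)·f/(1−f), so D = Cmin,ss·Vd·(1−f)/f.
D = 2 × 20 × (1−f)/f ≈ 2 × 20 × 7.00000 ≈ 280.00 mg.

280 mg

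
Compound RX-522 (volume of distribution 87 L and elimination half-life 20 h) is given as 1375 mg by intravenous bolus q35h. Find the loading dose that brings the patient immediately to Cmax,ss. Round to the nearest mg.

1957 mg

f = (1/2)^(35/20) ≈ 0.297302; accumulation ratio R = 1/(1−f) ≈ 1.42309.
Loading dose to hit Cmax,ss on first dose: D_load = D_maint·R ≈ 1375 × 1.42309 ≈ 1956.75 mg.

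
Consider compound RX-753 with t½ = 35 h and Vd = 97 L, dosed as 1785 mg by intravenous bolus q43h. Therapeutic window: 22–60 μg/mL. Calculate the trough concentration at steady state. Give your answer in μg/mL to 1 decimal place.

τ/t½ = 43/35 ≈ 1.2286, so fraction remaining f = (1/2)^(43/35) ≈ 0.4267.
Accumulation ratio R = 1/(1 − f) ≈ 1/0.5733 ≈ 1.7443.
Each bolus raises the concentration by D/Vd = 1785/97 ≈ 18.402 μg/mL.
Cmax,ss = C₀/(1 − f) ≈ 18.402/0.5733 ≈ 32.098 μg/mL.
Steady-state trough Cmin,ss = Cmax,ss·f ≈ 32.098 × 0.4267 ≈ 13.696 μg/mL.
Trough 13.7 μg/mL vs MEC 22 μg/mL: subtherapeutic.

13.7 μg/mL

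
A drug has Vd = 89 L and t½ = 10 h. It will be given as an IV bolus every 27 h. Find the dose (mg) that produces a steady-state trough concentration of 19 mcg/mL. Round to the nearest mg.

τ/t½ = 27/10 ≈ 2.7, so f = (1/2)^(27/10) ≈ 0.153893.
Cmin,ss = (D/Vd)·f/(1−f), so D = Cmin,ss·Vd·(1−f)/f.
D = 19 × 89 × (1−f)/f ≈ 19 × 89 × 5.49802 ≈ 9297.15 mg.

9297 mg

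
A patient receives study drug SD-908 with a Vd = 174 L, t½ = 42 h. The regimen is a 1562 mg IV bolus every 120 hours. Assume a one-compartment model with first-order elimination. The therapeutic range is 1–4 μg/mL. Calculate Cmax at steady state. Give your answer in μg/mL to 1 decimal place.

10.4 μg/mL

Over one 120-h interval, 120/42 ≈ 2.8571 half-lives elapse, leaving f ≈ 0.1380 of each dose.
At steady state, accumulation factor R = 1/(1 − e^(−kτ)) ≈ 1.1601.
Single-dose peak C₀ = D/Vd = 1562/174 ≈ 8.977 μg/mL.
Steady-state peak Cmax,ss = C₀·R ≈ 8.977 × 1.1601 ≈ 10.414 μg/mL.
Peak 10.4 μg/mL vs MTC 4 μg/mL: exceeds toxic threshold.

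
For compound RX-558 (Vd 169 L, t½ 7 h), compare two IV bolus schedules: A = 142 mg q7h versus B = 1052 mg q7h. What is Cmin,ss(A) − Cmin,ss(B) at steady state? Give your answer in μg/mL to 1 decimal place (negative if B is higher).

Regimen A: f = (1/2)^(7/7) ≈ 0.5000; Cmin,ss = (142/169)·f/(1−f) ≈ 0.840 μg/mL.
Regimen B: f = (1/2)^(7/7) ≈ 0.5000; Cmin,ss = (1052/169)·f/(1−f) ≈ 6.225 μg/mL.
Difference ≈ 0.840 − 6.225 ≈ -5.385 μg/mL.

-5.4 μg/mL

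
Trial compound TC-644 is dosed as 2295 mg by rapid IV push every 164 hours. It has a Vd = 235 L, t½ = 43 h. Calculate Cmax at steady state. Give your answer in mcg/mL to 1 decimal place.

τ/t½ = 164/43 ≈ 3.814, so fraction remaining f = (1/2)^(164/43) ≈ 0.0711.
At steady state, accumulation factor R = 1/(1 − e^(−kτ)) ≈ 1.0765.
Single-dose peak C₀ = D/Vd = 2295/235 ≈ 9.766 mcg/mL.
Steady-state peak Cmax,ss = C₀·R ≈ 9.766 × 1.0765 ≈ 10.513 mcg/mL.

10.5 mcg/mL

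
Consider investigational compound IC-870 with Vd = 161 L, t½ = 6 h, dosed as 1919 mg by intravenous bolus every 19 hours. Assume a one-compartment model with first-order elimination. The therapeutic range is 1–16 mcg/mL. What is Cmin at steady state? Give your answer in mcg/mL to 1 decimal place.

Over one 19-h interval, 19/6 ≈ 3.1667 half-lives elapse, leaving f ≈ 0.1114 of each dose.
Each bolus raises the concentration by D/Vd = 1919/161 ≈ 11.919 mcg/mL.
Steady-state trough Cmin,ss = C₀·f/(1−f) ≈ 11.919 × 0.1114/0.8886 ≈ 1.494 mcg/mL.
Trough 1.5 mcg/mL vs MEC 1 mcg/mL: adequate.

1.5 mcg/mL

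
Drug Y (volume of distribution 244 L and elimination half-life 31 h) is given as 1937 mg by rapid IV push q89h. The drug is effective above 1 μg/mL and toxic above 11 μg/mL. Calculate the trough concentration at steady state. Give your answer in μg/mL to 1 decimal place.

Over one 89-h interval, 89/31 ≈ 2.871 half-lives elapse, leaving f ≈ 0.1367 of each dose.
Single-dose peak C₀ = D/Vd = 1937/244 ≈ 7.939 μg/mL.
Steady-state trough Cmin,ss = C₀·f/(1−f) ≈ 7.939 × 0.1367/0.8633 ≈ 1.257 μg/mL.
Trough 1.3 μg/mL vs MEC 1 μg/mL: adequate.

1.3 μg/mL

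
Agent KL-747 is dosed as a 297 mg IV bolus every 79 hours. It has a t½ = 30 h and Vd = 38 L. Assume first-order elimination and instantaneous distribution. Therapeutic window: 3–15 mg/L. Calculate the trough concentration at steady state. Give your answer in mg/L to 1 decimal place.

τ/t½ = 79/30 ≈ 2.6333, so fraction remaining f = (1/2)^(79/30) ≈ 0.1612.
At steady state, accumulation factor R = 1/(1 − e^(−kτ)) ≈ 1.1922.
Each bolus raises the concentration by D/Vd = 297/38 ≈ 7.816 mg/L.
Steady-state peak Cmax,ss = C₀·R ≈ 7.816 × 1.1922 ≈ 9.318 mg/L.
Steady-state trough Cmin,ss = Cmax,ss·f ≈ 9.318 × 0.1612 ≈ 1.502 mg/L.
Trough 1.5 mg/L vs MEC 3 mg/L: subtherapeutic.

1.5 mg/L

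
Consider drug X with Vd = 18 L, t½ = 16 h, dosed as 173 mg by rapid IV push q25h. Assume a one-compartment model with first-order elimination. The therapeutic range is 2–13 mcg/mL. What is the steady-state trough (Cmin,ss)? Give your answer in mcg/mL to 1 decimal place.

Over one 25-h interval, 25/16 ≈ 1.5625 half-lives elapse, leaving f ≈ 0.3386 of each dose.
Accumulation ratio R = 1/(1 − f) ≈ 1/0.6614 ≈ 1.5119.
Each bolus raises the concentration by D/Vd = 173/18 ≈ 9.611 mcg/mL.
Cmax,ss = C₀/(1 − f) ≈ 9.611/0.6614 ≈ 14.531 mcg/mL.
Steady-state trough Cmin,ss = Cmax,ss·f ≈ 14.531 × 0.3386 ≈ 4.920 mcg/mL.
Trough 4.9 mcg/mL vs MEC 2 mcg/mL: adequate.

4.9 mcg/mL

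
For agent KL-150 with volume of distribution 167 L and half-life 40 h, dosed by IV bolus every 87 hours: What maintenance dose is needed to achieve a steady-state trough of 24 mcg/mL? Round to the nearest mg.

τ/t½ = 87/40 ≈ 2.175, so f = (1/2)^(87/40) ≈ 0.221442.
Cmin,ss = (D/Vd)·f/(1−f), so D = Cmin,ss·Vd·(1−f)/f.
D = 24 × 167 × (1−f)/f ≈ 24 × 167 × 3.51586 ≈ 14091.57 mg.

14092 mg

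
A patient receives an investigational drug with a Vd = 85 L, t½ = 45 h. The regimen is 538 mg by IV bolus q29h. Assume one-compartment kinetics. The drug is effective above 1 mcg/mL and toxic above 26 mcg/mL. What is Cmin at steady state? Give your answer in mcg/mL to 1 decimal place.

k = ln2/t½ = ln2/45 ≈ 0.015403 h⁻¹; fraction remaining f = e^(−kτ) = e^(−0.015403×29) ≈ 0.6397.
Each bolus raises the concentration by D/Vd = 538/85 ≈ 6.329 mcg/mL.
Steady-state trough Cmin,ss = C₀·f/(1−f) ≈ 6.329 × 0.6397/0.3603 ≈ 11.237 mcg/mL.
Trough 11.2 mcg/mL vs MEC 1 mcg/mL: adequate.

11.2 mcg/mL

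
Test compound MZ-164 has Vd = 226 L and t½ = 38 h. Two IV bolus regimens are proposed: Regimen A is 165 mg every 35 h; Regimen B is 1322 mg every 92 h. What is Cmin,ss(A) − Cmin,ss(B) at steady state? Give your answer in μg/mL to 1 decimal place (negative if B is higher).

-0.5 μg/mL

Regimen A: f = (1/2)^(35/38) ≈ 0.5281; Cmin,ss = (165/226)·f/(1−f) ≈ 0.817 μg/mL.
Regimen B: f = (1/2)^(92/38) ≈ 0.1867; Cmin,ss = (1322/226)·f/(1−f) ≈ 1.343 μg/mL.
Difference ≈ 0.817 − 1.343 ≈ -0.526 μg/mL.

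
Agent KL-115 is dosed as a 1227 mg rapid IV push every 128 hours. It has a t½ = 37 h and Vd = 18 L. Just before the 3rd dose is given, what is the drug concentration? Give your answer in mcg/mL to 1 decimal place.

f = (1/2)^(τ/t½) = (1/2)^(128/37) ≈ 0.0909.
C₀ = D/Vd = 1227/18 ≈ 68.167 mcg/mL.
Before the 3rd dose, 2 doses have been given. Superposition: Cmin = C₀·(f + f²).
≈ 68.167 × (0.0909 + 0.0083) ≈ 68.167 × 0.0992 ≈ 6.762 mcg/mL.

6.8 mcg/mL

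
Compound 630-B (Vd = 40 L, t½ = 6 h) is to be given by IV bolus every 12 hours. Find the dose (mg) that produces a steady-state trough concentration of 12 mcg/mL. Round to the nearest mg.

1440 mg

τ/t½ = 12/6 ≈ 2, so f = (1/2)^(12/6) ≈ 0.250000.
Cmin,ss = (D/Vd)·f/(1−f), so D = Cmin,ss·Vd·(1−f)/f.
D = 12 × 40 × (1−f)/f ≈ 12 × 40 × 3.00000 ≈ 1440.00 mg.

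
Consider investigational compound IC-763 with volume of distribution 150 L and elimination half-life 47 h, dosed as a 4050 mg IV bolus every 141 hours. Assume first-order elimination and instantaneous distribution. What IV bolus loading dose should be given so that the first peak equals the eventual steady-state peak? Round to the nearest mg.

f = (1/2)^(141/47) ≈ 0.125000; accumulation ratio R = 1/(1−f) ≈ 1.14286.
Loading dose to hit Cmax,ss on first dose: D_load = D_maint·R ≈ 4050 × 1.14286 ≈ 4628.58 mg.

4629 mg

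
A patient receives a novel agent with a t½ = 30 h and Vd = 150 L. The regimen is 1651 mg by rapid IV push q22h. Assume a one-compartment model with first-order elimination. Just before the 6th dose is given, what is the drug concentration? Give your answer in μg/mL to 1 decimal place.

f = (1/2)^(τ/t½) = (1/2)^(22/30) ≈ 0.6015.
C₀ = D/Vd = 1651/150 ≈ 11.007 μg/mL.
Before the 6th dose, 5 doses have been given. Superposition: Cmin = C₀·(f + f² + … + f^5).
≈ 11.007 × (0.6015 + 0.3618 + 0.2176 + 0.1309 + 0.0787) ≈ 11.007 × 1.3905 ≈ 15.305 μg/mL.

15.3 μg/mL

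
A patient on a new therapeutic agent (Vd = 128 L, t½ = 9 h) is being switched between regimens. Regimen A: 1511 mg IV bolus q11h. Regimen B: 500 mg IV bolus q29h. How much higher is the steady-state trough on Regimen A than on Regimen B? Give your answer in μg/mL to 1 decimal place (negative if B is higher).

Regimen A: f = (1/2)^(11/9) ≈ 0.4286; Cmin,ss = (1511/128)·f/(1−f) ≈ 8.855 μg/mL.
Regimen B: f = (1/2)^(29/9) ≈ 0.1072; Cmin,ss = (500/128)·f/(1−f) ≈ 0.469 μg/mL.
Difference ≈ 8.855 − 0.469 ≈ 8.386 μg/mL.

8.4 μg/mL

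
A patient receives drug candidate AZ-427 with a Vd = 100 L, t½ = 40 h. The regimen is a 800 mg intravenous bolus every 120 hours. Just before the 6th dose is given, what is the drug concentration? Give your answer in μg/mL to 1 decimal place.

1.1 μg/mL

f = (1/2)^(τ/t½) = (1/2)^(120/40) ≈ 0.1250.
C₀ = D/Vd = 800/100 ≈ 8.000 μg/mL.
Before the 6th dose, 5 doses have been given. Superposition: Cmin = C₀·(f + f² + … + f^5).
≈ 8.000 × (0.1250 + 0.0156 + 0.0020 + 0.0002 + 0.0000) ≈ 8.000 × 0.1428 ≈ 1.142 μg/mL.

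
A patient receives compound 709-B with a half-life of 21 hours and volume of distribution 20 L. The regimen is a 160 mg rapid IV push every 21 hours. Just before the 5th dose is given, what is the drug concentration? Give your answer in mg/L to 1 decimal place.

7.5 mg/L

f = (1/2)^(τ/t½) = (1/2)^(21/21) ≈ 0.5000.
C₀ = D/Vd = 160/20 ≈ 8.000 mg/L.
Before the 5th dose, 4 doses have been given. Superposition: Cmin = C₀·(f + f² + … + f^4).
≈ 8.000 × (0.5000 + 0.2500 + 0.1250 + 0.0625) ≈ 8.000 × 0.9375 ≈ 7.500 mg/L.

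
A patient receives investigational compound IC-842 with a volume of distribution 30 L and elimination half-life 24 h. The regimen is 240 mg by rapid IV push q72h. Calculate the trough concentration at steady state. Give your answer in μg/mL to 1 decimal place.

1.1 μg/mL

τ = 72 h = 3 half-lives, so f = (1/2)^3 = 0.125.
Accumulation ratio R = 1/(1 − f) = 1/0.875 = 8/7.
Single-dose peak C₀ = D/Vd = 240/30 = 8 μg/mL.
Steady-state peak Cmax,ss = C₀·R = 8 × 8/7 ≈ 9.143 μg/mL.
Steady-state trough Cmin,ss = Cmax,ss·f ≈ 9.143 × 0.125 ≈ 1.143 μg/mL.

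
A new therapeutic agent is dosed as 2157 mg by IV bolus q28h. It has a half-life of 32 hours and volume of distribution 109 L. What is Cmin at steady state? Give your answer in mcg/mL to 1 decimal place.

23.7 mcg/mL

τ/t½ = 28/32 ≈ 0.875, so fraction remaining f = (1/2)^(28/32) ≈ 0.5453.
At steady state, accumulation factor R = 1/(1 − e^(−kτ)) ≈ 2.1993.
Each bolus raises the concentration by D/Vd = 2157/109 ≈ 19.789 mcg/mL.
Steady-state peak Cmax,ss = C₀·R ≈ 19.789 × 2.1993 ≈ 43.522 mcg/mL.
One interval later, Cmin,ss = Cmax,ss·e^(−kτ) ≈ 43.522 × 0.5453 ≈ 23.733 mcg/mL.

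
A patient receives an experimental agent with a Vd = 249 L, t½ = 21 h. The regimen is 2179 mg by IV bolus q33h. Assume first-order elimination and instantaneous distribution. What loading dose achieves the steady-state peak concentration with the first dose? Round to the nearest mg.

f = (1/2)^(33/21) ≈ 0.336475; accumulation ratio R = 1/(1−f) ≈ 1.50710.
Loading dose to hit Cmax,ss on first dose: D_load = D_maint·R ≈ 2179 × 1.50710 ≈ 3283.97 mg.

3284 mg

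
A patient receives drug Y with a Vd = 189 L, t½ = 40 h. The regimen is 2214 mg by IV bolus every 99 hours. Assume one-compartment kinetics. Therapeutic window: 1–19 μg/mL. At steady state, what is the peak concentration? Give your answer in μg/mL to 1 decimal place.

k = ln2/t½ = ln2/40 ≈ 0.017329 h⁻¹; fraction remaining f = e^(−kτ) = e^(−0.017329×99) ≈ 0.1799.
At steady state, accumulation factor R = 1/(1 − e^(−kτ)) ≈ 1.2194.
Each bolus raises the concentration by D/Vd = 2214/189 ≈ 11.714 μg/mL.
Steady-state peak Cmax,ss = C₀·R ≈ 11.714 × 1.2194 ≈ 14.284 μg/mL.
Peak 14.3 μg/mL vs MTC 19 μg/mL: below toxic threshold.

14.3 μg/mL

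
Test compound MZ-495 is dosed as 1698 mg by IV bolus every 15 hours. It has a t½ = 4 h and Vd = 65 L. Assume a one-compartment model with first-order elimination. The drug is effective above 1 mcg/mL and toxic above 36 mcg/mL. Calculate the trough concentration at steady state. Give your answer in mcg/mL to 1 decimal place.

2.1 mcg/mL

τ/t½ = 15/4 ≈ 3.75, so fraction remaining f = (1/2)^(15/4) ≈ 0.0743.
Single-dose peak C₀ = D/Vd = 1698/65 ≈ 26.123 mcg/mL.
Steady-state trough Cmin,ss = C₀·f/(1−f) ≈ 26.123 × 0.0743/0.9257 ≈ 2.097 mcg/mL.
Trough 2.1 mcg/mL vs MEC 1 mcg/mL: adequate.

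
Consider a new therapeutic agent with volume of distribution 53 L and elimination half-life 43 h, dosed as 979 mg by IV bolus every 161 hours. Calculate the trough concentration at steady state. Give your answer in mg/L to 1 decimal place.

Over one 161-h interval, 161/43 ≈ 3.7442 half-lives elapse, leaving f ≈ 0.0746 of each dose.
Each bolus raises the concentration by D/Vd = 979/53 ≈ 18.472 mg/L.
Steady-state trough Cmin,ss = C₀·f/(1−f) ≈ 18.472 × 0.0746/0.9254 ≈ 1.489 mg/L.

1.5 mg/L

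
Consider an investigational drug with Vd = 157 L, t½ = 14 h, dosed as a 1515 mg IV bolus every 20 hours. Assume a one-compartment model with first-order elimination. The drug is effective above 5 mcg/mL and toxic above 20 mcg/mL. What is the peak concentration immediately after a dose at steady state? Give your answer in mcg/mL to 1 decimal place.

15.4 mcg/mL

k = ln2/t½ = ln2/14 ≈ 0.049511 h⁻¹; fraction remaining f = e^(−kτ) = e^(−0.049511×20) ≈ 0.3715.
At steady state, accumulation factor R = 1/(1 − e^(−kτ)) ≈ 1.5911.
Single-dose peak C₀ = D/Vd = 1515/157 ≈ 9.650 mcg/mL.
Cmax,ss = C₀/(1 − f) ≈ 9.650/0.6285 ≈ 15.354 mcg/mL.
Peak 15.4 mcg/mL vs MTC 20 mcg/mL: below toxic threshold.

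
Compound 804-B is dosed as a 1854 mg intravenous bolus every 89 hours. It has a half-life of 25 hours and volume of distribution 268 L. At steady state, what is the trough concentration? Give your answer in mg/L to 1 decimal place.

τ/t½ = 89/25 ≈ 3.56, so fraction remaining f = (1/2)^(89/25) ≈ 0.0848.
At steady state, accumulation factor R = 1/(1 − e^(−kτ)) ≈ 1.0927.
Single-dose peak C₀ = D/Vd = 1854/268 ≈ 6.918 mg/L.
Steady-state peak Cmax,ss = C₀·R ≈ 6.918 × 1.0927 ≈ 7.559 mg/L.
One interval later, Cmin,ss = Cmax,ss·e^(−kτ) ≈ 7.559 × 0.0848 ≈ 0.641 mg/L.

0.6 mg/L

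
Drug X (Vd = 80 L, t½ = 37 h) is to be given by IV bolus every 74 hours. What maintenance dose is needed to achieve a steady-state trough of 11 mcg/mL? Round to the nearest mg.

τ/t½ = 74/37 ≈ 2, so f = (1/2)^(74/37) ≈ 0.250000.
Cmin,ss = (D/Vd)·f/(1−f), so D = Cmin,ss·Vd·(1−f)/f.
D = 11 × 80 × (1−f)/f ≈ 11 × 80 × 3.00000 ≈ 2640.00 mg.

2640 mg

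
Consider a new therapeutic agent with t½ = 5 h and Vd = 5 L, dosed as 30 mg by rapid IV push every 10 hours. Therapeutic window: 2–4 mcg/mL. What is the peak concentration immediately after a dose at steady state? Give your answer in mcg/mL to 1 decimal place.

τ = 10 h = 2 half-lives, so f = (1/2)^2 = 0.25.
At steady state, R = 1/(1 − 0.25) = 4/3.
Single-dose peak C₀ = D/Vd = 30/5 = 6 mcg/mL.
Steady-state peak Cmax,ss = C₀·R = 6 × 4/3 ≈ 8.000 mcg/mL.
Peak 8.0 mcg/mL vs MTC 4 mcg/mL: exceeds toxic threshold.

8.0 mcg/mL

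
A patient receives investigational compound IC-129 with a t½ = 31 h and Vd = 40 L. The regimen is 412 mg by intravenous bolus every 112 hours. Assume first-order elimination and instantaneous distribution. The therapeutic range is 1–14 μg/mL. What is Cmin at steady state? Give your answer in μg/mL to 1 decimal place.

0.9 μg/mL

τ/t½ = 112/31 ≈ 3.6129, so fraction remaining f = (1/2)^(112/31) ≈ 0.0817.
Each bolus raises the concentration by D/Vd = 412/40 ≈ 10.300 μg/mL.
Steady-state trough Cmin,ss = C₀·f/(1−f) ≈ 10.300 × 0.0817/0.9183 ≈ 0.916 μg/mL.
Trough 0.9 μg/mL vs MEC 1 μg/mL: subtherapeutic.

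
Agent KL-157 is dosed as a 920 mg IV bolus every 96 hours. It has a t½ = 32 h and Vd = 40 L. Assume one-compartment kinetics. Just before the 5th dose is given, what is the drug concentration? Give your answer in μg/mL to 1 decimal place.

f = (1/2)^(τ/t½) = (1/2)^(96/32) ≈ 0.1250.
C₀ = D/Vd = 920/40 ≈ 23.000 μg/mL.
Before the 5th dose, 4 doses have been given. Superposition: Cmin = C₀·(f + f² + … + f^4).
≈ 23.000 × (0.1250 + 0.0156 + 0.0020 + 0.0002) ≈ 23.000 × 0.1428 ≈ 3.284 μg/mL.

3.3 μg/mL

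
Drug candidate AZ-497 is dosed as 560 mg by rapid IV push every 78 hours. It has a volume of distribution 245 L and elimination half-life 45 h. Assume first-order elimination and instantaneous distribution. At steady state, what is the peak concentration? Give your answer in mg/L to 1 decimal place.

3.3 mg/L

k = ln2/t½ = ln2/45 ≈ 0.015403 h⁻¹; fraction remaining f = e^(−kτ) = e^(−0.015403×78) ≈ 0.3008.
Accumulation ratio R = 1/(1 − f) ≈ 1/0.6992 ≈ 1.4302.
Single-dose peak C₀ = D/Vd = 560/245 ≈ 2.286 mg/L.
Steady-state peak Cmax,ss = C₀·R ≈ 2.286 × 1.4302 ≈ 3.269 mg/L.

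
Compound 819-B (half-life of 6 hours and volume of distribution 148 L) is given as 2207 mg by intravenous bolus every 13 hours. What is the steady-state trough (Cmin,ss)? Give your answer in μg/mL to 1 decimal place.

4.3 μg/mL

Over one 13-h interval, 13/6 ≈ 2.1667 half-lives elapse, leaving f ≈ 0.2227 of each dose.
At steady state, accumulation factor R = 1/(1 − e^(−kτ)) ≈ 1.2865.
Each bolus raises the concentration by D/Vd = 2207/148 ≈ 14.912 μg/mL.
Cmax,ss = C₀/(1 − f) ≈ 14.912/0.7773 ≈ 19.184 μg/mL.
Steady-state trough Cmin,ss = Cmax,ss·f ≈ 19.184 × 0.2227 ≈ 4.272 μg/mL.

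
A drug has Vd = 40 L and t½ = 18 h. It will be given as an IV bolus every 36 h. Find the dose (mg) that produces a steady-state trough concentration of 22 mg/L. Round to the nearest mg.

2640 mg

τ/t½ = 36/18 ≈ 2, so f = (1/2)^(36/18) ≈ 0.250000.
Cmin,ss = (D/Vd)·f/(1−f), so D = Cmin,ss·Vd·(1−f)/f.
D = 22 × 40 × (1−f)/f ≈ 22 × 40 × 3.00000 ≈ 2640.00 mg.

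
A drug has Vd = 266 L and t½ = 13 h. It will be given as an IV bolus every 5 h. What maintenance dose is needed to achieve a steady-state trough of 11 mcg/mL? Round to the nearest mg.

894 mg

τ/t½ = 5/13 ≈ 0.38462, so f = (1/2)^(5/13) ≈ 0.765983.
Cmin,ss = (D/Vd)·f/(1−f), so D = Cmin,ss·Vd·(1−f)/f.
D = 11 × 266 × (1−f)/f ≈ 11 × 266 × 0.30551 ≈ 893.92 mg.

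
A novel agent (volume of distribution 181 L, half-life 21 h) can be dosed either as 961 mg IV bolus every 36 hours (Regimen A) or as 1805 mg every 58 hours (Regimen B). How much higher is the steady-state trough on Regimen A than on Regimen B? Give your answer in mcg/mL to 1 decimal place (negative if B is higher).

0.6 mcg/mL

Regimen A: f = (1/2)^(36/21) ≈ 0.3048; Cmin,ss = (961/181)·f/(1−f) ≈ 2.328 mcg/mL.
Regimen B: f = (1/2)^(58/21) ≈ 0.1474; Cmin,ss = (1805/181)·f/(1−f) ≈ 1.724 mcg/mL.
Difference ≈ 2.328 − 1.724 ≈ 0.604 mcg/mL.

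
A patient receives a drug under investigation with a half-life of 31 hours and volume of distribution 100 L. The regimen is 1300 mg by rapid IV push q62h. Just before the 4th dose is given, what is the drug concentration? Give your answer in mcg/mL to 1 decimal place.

4.3 mcg/mL

f = (1/2)^(τ/t½) = (1/2)^(62/31) ≈ 0.2500.
C₀ = D/Vd = 1300/100 ≈ 13.000 mcg/mL.
Before the 4th dose, 3 doses have been given. Superposition: Cmin = C₀·(f + f² + … + f^3).
≈ 13.000 × (0.2500 + 0.0625 + 0.0156) ≈ 13.000 × 0.3281 ≈ 4.265 mcg/mL.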